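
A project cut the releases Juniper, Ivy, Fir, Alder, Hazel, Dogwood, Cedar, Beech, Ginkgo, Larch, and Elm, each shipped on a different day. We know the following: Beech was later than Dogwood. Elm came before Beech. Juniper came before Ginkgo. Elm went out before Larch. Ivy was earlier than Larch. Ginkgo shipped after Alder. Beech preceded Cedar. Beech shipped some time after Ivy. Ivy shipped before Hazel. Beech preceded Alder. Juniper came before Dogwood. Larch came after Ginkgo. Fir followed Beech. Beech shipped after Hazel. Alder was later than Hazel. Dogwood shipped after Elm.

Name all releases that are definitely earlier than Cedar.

Directly stated before Cedar: Beech.
Dogwood reaches Cedar via Dogwood → Beech → Cedar.
Elm reaches Cedar via Elm → Beech → Cedar.
Hazel reaches Cedar via Hazel → Beech → Cedar.
Likewise Ivy and Juniper each reach Cedar by chaining the stated constraints.
No chain forces Ginkgo (or any of the others) ahead of Cedar.

Beech, Dogwood, Elm, Hazel, Ivy, Juniper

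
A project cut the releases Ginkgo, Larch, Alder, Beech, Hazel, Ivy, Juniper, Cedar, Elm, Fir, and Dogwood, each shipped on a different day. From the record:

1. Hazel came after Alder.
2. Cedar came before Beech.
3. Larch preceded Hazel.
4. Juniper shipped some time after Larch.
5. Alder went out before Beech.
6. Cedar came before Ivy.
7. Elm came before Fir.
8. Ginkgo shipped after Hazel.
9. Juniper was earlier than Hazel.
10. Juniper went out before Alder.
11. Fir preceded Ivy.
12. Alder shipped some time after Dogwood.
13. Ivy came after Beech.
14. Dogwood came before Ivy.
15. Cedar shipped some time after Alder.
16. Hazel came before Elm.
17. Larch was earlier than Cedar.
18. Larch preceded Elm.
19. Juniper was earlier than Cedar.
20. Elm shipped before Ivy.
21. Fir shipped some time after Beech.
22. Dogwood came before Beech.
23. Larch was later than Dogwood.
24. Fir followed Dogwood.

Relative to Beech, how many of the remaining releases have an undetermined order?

3

Forced before Beech: Alder, Cedar, Dogwood, Juniper, and Larch; forced after Beech: Fir and Ivy.
That leaves Elm, Ginkgo, and Hazel with no forced order relative to Beech — 3.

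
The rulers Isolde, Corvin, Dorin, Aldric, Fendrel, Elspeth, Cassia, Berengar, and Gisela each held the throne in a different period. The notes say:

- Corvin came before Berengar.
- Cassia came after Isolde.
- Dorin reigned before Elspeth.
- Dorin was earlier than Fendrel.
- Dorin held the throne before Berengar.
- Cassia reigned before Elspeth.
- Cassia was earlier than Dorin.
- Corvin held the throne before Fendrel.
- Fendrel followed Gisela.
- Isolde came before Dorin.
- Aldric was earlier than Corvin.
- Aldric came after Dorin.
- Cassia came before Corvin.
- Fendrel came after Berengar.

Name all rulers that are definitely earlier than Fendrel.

Aldric, Berengar, Cassia, Corvin, Dorin, Gisela, Isolde

Directly stated before Fendrel: Berengar, Corvin, Dorin, and Gisela.
Aldric reaches Fendrel via Aldric → Corvin → Fendrel.
Cassia reaches Fendrel via Cassia → Corvin → Fendrel.
Isolde reaches Fendrel via Isolde → Dorin → Fendrel.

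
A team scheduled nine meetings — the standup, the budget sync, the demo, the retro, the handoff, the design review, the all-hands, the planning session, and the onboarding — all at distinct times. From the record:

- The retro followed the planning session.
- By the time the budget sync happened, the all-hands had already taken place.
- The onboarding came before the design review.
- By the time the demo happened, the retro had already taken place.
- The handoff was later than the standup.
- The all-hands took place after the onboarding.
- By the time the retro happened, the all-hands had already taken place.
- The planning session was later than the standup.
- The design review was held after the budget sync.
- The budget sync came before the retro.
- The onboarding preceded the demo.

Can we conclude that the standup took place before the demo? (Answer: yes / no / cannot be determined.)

Chain the constraints: the standup → the planning session → the retro → the demo. Each link is directly stated, so the standup comes before the demo.

yes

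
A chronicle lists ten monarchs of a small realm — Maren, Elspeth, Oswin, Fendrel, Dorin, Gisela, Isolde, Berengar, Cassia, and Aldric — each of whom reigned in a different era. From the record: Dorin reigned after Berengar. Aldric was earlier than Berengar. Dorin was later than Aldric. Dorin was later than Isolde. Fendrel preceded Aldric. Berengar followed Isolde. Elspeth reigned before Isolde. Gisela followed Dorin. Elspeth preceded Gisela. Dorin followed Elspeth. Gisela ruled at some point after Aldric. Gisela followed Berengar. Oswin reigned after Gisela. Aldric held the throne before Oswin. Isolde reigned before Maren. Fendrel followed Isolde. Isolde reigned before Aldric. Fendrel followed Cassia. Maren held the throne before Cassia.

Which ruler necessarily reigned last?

Every other ruler has a chain of constraints placing them before Oswin, so Oswin is last.

Oswin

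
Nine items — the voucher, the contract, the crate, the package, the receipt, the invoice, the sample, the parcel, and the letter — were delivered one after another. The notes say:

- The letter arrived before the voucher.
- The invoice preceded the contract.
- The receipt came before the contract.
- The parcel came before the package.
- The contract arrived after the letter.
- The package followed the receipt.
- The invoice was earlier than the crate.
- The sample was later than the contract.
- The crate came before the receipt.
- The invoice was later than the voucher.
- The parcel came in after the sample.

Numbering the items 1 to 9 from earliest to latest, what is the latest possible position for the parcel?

8

The parcel must come before the package — 1 item forced after it.
Everything else can be placed before the parcel in some valid order, so the parcel can sit as late as position 9 − 1 = 8.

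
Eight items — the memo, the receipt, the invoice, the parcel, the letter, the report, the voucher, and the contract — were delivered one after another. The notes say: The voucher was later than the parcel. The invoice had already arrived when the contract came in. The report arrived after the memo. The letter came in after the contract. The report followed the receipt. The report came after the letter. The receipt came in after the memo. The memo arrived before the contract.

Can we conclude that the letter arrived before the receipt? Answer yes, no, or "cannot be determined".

No chain of stated constraints runs from the letter to the receipt, and none runs from the receipt to the letter either.
So the relative order of the letter and the receipt is not fixed by the given facts.

cannot be determined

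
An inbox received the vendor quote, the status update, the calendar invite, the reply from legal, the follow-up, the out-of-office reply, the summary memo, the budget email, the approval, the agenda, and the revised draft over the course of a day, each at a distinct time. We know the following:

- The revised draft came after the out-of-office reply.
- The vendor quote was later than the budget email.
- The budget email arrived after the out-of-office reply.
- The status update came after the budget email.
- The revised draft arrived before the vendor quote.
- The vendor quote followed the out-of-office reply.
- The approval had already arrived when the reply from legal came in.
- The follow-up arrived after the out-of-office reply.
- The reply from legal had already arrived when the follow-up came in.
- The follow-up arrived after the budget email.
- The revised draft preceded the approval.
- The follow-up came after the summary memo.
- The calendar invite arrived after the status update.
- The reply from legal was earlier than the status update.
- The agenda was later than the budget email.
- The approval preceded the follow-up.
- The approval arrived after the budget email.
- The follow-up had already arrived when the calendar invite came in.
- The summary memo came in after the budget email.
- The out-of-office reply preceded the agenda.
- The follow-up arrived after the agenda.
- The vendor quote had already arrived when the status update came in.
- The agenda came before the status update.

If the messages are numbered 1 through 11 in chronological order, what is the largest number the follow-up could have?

The follow-up must come before the calendar invite — 1 message forced after it.
Everything else can be placed before the follow-up in some valid order, so the follow-up can sit as late as position 11 − 1 = 10.

10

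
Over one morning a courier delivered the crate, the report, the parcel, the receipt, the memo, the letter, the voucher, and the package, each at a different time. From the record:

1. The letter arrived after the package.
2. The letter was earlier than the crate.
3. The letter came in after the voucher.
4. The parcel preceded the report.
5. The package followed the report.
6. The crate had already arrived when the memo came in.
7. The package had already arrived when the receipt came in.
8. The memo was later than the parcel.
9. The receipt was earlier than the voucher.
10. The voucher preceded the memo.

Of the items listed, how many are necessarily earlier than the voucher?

4

Directly stated before the voucher: the receipt.
The package reaches the voucher via the package → the receipt → the voucher.
The parcel reaches the voucher via the parcel → the report → the package → the receipt → the voucher.
The report reaches the voucher via the report → the package → the receipt → the voucher.
No chain forces the letter (or any of the others) ahead of the voucher.
That's the package, the parcel, the receipt, and the report — 4 in all.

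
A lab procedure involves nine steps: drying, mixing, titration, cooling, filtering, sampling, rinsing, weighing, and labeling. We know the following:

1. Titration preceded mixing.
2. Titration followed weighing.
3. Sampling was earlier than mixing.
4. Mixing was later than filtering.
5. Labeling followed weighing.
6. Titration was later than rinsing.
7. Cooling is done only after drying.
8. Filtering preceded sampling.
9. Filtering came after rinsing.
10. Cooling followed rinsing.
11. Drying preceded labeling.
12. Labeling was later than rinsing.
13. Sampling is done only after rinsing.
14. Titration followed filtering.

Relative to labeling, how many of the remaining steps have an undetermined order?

Forced before labeling: drying, rinsing, and weighing.
That leaves cooling, filtering, mixing, sampling, and titration with no forced order relative to labeling — 5.

5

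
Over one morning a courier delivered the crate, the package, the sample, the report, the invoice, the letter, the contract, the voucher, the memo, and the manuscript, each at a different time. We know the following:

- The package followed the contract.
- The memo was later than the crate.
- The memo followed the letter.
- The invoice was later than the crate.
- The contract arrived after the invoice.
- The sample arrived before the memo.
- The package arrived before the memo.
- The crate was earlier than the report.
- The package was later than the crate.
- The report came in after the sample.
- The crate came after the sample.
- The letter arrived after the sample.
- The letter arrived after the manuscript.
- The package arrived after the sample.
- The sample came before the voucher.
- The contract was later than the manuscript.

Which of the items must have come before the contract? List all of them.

Directly stated before the contract: the invoice and the manuscript.
The crate reaches the contract via the crate → the invoice → the contract.
The sample reaches the contract via the sample → the crate → the invoice → the contract.

the crate, the invoice, the manuscript, the sample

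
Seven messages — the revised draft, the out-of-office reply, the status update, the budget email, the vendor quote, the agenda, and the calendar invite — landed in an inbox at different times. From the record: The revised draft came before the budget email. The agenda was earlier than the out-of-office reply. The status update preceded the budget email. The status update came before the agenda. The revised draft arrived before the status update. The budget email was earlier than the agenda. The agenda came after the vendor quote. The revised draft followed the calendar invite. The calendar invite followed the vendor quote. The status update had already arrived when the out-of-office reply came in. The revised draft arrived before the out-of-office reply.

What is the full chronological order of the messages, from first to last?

The constraints fix every adjacent pair, so only one ordering works:
the vendor quote → the calendar invite → the revised draft → the status update → the budget email → the agenda → the out-of-office reply.

the vendor quote, the calendar invite, the revised draft, the status update, the budget email, the agenda, the out-of-office reply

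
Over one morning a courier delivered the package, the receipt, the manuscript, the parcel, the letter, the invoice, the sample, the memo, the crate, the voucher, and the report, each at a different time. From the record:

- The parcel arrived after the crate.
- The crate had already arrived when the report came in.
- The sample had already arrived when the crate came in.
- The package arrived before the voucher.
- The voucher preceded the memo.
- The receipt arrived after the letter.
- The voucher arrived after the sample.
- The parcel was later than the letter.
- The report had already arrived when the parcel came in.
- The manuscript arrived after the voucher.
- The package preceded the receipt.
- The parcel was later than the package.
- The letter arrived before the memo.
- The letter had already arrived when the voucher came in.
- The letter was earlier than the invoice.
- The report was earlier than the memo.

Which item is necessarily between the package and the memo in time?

the voucher

Tracing the constraints gives the package → the voucher → the memo, so the voucher sits after the package and before the memo.
No other item is forced both after the package and before the memo.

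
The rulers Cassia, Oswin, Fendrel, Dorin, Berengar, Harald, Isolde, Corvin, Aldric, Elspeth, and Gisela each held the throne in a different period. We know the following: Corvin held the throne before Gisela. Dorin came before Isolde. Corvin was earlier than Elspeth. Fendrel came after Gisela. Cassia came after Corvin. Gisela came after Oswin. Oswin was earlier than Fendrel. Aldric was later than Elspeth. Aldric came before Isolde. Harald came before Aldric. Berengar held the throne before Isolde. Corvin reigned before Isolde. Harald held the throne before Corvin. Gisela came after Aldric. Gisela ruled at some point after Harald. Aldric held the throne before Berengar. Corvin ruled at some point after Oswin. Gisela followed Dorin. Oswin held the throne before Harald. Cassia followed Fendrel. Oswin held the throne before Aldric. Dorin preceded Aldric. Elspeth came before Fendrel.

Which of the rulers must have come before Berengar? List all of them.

Directly stated before Berengar: Aldric.
Corvin reaches Berengar via Corvin → Elspeth → Aldric → Berengar.
Dorin reaches Berengar via Dorin → Aldric → Berengar.
Elspeth reaches Berengar via Elspeth → Aldric → Berengar.
Likewise Harald and Oswin each reach Berengar by chaining the stated constraints.

Aldric, Corvin, Dorin, Elspeth, Harald, Oswin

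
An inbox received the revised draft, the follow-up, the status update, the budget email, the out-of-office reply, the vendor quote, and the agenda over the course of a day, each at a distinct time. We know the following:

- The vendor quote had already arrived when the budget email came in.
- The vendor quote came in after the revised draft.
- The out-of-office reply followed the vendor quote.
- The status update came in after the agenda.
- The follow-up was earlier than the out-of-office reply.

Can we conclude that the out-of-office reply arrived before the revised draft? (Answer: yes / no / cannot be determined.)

no

Tracing the constraints gives the revised draft → the vendor quote → the out-of-office reply, so the revised draft must come before the out-of-office reply.
That means the out-of-office reply cannot be before the revised draft.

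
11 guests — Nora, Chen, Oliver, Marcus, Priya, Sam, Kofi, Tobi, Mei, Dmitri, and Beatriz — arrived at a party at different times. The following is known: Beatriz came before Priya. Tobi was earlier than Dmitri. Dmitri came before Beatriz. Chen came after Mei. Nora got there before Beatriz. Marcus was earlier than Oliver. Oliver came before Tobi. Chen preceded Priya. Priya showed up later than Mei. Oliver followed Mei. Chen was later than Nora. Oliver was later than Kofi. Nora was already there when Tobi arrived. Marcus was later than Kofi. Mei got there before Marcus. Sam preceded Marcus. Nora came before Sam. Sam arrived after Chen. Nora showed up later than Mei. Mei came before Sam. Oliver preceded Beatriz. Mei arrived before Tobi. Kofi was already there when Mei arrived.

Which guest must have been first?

Kofi has a chain of constraints placing them before every other guest, so Kofi must be first.

Kofi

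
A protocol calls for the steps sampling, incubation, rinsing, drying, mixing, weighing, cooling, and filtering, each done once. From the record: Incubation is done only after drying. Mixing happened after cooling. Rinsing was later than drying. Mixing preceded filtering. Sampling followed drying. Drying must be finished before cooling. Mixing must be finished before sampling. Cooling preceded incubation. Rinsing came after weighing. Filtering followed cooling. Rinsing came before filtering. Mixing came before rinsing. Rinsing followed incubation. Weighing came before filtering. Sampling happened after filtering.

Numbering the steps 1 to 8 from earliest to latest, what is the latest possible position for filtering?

7

Filtering must come before sampling — 1 step forced after it.
Everything else can be placed before filtering in some valid order, so filtering can sit as late as position 8 − 1 = 7.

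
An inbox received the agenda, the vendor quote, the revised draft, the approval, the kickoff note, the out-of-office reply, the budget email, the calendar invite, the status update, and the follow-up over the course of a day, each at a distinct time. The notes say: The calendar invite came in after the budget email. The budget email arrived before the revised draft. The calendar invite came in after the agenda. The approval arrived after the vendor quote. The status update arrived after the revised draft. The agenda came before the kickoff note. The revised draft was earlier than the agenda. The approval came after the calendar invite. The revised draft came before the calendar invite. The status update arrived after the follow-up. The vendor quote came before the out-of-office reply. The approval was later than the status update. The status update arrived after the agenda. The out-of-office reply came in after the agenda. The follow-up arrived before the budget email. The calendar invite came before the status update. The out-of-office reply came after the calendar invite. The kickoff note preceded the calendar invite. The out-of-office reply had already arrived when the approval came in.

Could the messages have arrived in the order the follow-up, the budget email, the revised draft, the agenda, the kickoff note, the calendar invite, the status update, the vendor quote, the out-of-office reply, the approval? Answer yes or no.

Check each stated constraint against the proposed order — e.g. the agenda is ahead of the out-of-office reply; the follow-up is ahead of the status update. Every pair is in the required order; nothing is violated.

yes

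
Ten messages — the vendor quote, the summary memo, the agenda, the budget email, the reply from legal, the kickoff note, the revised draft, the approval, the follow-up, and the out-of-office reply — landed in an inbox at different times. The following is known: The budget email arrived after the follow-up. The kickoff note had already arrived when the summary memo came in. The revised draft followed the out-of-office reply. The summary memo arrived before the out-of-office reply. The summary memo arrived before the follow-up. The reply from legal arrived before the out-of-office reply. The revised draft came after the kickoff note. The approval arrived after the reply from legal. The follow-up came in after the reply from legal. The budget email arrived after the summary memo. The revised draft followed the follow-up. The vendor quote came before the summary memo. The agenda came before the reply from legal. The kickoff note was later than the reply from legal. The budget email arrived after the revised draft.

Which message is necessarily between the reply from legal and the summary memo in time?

Tracing the constraints gives the reply from legal → the kickoff note → the summary memo, so the kickoff note sits after the reply from legal and before the summary memo.
No other message is forced both after the reply from legal and before the summary memo.

the kickoff note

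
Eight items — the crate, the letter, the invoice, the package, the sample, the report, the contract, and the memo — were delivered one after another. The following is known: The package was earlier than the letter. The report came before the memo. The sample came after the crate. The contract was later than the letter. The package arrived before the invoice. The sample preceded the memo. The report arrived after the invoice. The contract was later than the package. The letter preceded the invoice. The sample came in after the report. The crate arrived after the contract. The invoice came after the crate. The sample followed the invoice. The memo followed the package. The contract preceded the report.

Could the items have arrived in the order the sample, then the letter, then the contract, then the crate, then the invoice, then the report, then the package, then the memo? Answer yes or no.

no

The constraints require the package before the contract, but in the proposed sequence the contract appears ahead of the package. That one violation is enough.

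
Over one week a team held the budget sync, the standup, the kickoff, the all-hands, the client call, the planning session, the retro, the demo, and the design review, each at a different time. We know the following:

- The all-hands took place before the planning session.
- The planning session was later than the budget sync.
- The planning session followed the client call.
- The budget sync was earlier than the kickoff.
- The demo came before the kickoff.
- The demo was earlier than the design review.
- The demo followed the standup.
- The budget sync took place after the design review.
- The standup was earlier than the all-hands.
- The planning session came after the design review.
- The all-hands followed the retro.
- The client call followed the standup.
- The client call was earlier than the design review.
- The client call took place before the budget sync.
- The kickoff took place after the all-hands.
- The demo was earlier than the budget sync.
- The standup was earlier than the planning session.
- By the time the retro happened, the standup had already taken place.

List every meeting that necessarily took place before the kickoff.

Directly stated before the kickoff: the all-hands, the budget sync, and the demo.
The client call reaches the kickoff via the client call → the budget sync → the kickoff.
The design review reaches the kickoff via the design review → the budget sync → the kickoff.
The retro reaches the kickoff via the retro → the all-hands → the kickoff.
Likewise the standup reaches the kickoff by chaining the stated constraints.
No chain forces the planning session ahead of the kickoff.

the all-hands, the budget sync, the client call, the demo, the design review, the retro, the standup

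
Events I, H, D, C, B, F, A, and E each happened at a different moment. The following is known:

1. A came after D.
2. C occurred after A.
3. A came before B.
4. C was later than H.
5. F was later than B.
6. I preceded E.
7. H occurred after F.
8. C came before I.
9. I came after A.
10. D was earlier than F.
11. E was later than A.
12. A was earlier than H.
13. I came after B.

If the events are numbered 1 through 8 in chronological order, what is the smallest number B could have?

A and D must both come before B — 2 forced predecessors.
Nothing else is forced ahead of B, so its earliest slot is position 2 + 1 = 3.

3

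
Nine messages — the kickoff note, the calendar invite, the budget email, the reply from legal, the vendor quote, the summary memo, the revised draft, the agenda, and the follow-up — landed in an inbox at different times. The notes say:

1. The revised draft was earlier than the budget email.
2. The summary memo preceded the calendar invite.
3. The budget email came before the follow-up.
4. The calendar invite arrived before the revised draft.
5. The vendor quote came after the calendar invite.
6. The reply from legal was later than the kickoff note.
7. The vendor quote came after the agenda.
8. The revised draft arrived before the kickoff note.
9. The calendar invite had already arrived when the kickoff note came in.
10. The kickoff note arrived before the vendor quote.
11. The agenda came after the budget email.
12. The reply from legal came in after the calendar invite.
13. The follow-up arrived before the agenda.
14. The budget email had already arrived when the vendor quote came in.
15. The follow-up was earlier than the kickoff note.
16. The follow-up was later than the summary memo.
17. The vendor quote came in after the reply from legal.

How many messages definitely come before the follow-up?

Directly stated before the follow-up: the budget email and the summary memo.
The calendar invite reaches the follow-up via the calendar invite → the revised draft → the budget email → the follow-up.
The revised draft reaches the follow-up via the revised draft → the budget email → the follow-up.
No chain forces the vendor quote (or any of the others) ahead of the follow-up.
That's the budget email, the calendar invite, the revised draft, and the summary memo — 4 in all.

4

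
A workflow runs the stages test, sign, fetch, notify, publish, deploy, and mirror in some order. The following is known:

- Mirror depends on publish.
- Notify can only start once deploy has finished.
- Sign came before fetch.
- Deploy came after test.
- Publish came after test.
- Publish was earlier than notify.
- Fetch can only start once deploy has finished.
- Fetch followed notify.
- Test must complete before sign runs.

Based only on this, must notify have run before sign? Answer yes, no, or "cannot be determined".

cannot be determined

No chain of stated constraints runs from notify to sign, and none runs from sign to notify either.
So the relative order of notify and sign is not fixed by the given facts.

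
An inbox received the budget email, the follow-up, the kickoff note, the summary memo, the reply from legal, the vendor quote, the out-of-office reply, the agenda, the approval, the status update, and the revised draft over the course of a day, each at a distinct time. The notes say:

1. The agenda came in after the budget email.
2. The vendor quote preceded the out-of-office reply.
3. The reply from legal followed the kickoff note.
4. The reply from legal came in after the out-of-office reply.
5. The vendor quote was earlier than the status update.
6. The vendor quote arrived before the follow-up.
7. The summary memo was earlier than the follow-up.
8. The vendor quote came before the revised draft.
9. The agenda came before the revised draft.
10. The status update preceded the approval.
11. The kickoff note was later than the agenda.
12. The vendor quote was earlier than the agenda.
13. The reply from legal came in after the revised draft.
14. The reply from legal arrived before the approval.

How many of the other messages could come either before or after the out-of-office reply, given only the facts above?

7

Forced before the out-of-office reply: the vendor quote; forced after the out-of-office reply: the approval and the reply from legal.
That leaves the agenda, the budget email, the follow-up, the kickoff note, the revised draft, the status update, and the summary memo with no forced order relative to the out-of-office reply — 7.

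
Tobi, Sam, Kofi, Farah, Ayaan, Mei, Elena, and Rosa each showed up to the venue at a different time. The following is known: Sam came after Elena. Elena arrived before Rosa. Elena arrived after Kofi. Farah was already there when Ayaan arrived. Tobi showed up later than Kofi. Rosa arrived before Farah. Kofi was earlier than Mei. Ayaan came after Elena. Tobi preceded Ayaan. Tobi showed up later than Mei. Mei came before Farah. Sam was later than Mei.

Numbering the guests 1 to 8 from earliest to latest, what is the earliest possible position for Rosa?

3

Elena and Kofi must both come before Rosa — 2 forced predecessors.
Nothing else is forced ahead of Rosa, so their earliest slot is position 2 + 1 = 3.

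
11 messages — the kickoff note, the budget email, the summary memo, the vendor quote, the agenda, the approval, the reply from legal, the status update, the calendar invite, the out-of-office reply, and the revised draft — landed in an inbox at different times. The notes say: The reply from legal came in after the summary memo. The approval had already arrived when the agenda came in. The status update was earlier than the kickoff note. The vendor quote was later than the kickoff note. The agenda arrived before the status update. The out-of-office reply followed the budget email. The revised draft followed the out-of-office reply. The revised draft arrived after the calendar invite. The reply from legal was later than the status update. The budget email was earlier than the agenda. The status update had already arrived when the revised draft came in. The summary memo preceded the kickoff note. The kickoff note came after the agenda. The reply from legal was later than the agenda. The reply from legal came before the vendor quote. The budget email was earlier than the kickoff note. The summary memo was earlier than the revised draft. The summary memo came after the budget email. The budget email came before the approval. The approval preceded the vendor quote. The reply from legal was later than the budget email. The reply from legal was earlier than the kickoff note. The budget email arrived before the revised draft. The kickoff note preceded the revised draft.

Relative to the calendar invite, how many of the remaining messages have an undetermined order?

9

Forced after the calendar invite: the revised draft.
That leaves the agenda, the approval, the budget email, the kickoff note, the out-of-office reply, the reply from legal, the status update, the summary memo, and the vendor quote with no forced order relative to the calendar invite — 9.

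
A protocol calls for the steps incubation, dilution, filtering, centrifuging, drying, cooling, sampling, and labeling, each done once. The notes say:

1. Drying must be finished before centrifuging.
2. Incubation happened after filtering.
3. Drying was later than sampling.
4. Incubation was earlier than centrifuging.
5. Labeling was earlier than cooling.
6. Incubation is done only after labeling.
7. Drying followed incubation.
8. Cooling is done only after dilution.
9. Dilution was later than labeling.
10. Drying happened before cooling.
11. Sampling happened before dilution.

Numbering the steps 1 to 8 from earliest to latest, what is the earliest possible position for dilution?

Labeling and sampling must both come before dilution — 2 forced predecessors.
Nothing else is forced ahead of dilution, so its earliest slot is position 2 + 1 = 3.

3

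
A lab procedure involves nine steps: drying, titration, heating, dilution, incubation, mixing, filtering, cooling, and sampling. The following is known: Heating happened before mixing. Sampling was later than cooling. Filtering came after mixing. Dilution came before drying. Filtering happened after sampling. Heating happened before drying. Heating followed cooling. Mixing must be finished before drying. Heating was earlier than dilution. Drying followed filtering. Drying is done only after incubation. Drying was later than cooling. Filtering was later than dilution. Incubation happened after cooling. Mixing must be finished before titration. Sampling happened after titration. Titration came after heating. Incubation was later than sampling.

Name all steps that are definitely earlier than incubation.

cooling, heating, mixing, sampling, titration

Directly stated before incubation: cooling and sampling.
Heating reaches incubation via heating → titration → sampling → incubation.
Mixing reaches incubation via mixing → titration → sampling → incubation.
Titration reaches incubation via titration → sampling → incubation.
No chain forces filtering (or any of the others) ahead of incubation.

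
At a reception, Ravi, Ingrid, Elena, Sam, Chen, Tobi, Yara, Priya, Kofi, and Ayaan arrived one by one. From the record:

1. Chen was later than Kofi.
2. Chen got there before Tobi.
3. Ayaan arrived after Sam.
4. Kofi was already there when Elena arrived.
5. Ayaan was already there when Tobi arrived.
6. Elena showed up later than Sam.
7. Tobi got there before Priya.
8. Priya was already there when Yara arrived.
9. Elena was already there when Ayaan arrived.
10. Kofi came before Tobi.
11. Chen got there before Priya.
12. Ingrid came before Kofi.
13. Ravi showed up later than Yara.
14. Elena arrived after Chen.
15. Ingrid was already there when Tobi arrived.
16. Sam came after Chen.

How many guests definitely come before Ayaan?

Directly stated before Ayaan: Elena and Sam.
Chen reaches Ayaan via Chen → Sam → Ayaan.
Ingrid reaches Ayaan via Ingrid → Kofi → Elena → Ayaan.
Kofi reaches Ayaan via Kofi → Elena → Ayaan.
That's Chen, Elena, Ingrid, Kofi, and Sam — 5 in all.

5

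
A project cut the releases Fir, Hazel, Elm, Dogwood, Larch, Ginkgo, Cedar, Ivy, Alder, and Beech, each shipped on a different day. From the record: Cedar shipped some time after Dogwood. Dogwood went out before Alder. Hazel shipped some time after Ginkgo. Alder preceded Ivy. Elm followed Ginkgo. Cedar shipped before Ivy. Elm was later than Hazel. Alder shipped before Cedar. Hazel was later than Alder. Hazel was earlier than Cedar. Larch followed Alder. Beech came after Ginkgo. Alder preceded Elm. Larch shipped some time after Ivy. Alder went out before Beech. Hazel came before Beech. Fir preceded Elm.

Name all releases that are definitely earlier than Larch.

Alder, Cedar, Dogwood, Ginkgo, Hazel, Ivy

Directly stated before Larch: Alder and Ivy.
Cedar reaches Larch via Cedar → Ivy → Larch.
Dogwood reaches Larch via Dogwood → Alder → Larch.
Ginkgo reaches Larch via Ginkgo → Hazel → Cedar → Ivy → Larch.
Likewise Hazel reaches Larch by chaining the stated constraints.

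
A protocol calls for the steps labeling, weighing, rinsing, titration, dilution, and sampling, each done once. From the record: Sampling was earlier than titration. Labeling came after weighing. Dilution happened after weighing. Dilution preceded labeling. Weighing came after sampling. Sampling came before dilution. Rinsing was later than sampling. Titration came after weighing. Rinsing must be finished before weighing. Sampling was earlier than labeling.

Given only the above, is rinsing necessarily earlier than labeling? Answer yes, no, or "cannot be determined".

Chain the constraints: rinsing → weighing → labeling. Each link is directly stated, so rinsing comes before labeling.

yes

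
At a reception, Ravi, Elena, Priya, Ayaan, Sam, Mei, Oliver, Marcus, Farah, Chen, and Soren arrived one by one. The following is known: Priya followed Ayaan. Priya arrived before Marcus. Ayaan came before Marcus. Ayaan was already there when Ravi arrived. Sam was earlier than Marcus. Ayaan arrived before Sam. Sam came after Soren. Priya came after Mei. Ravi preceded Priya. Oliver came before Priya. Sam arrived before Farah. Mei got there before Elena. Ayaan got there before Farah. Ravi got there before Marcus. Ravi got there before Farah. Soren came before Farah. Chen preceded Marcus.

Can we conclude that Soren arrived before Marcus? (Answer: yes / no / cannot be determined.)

yes

Chain the constraints: Soren → Sam → Marcus. Each link is directly stated, so Soren comes before Marcus.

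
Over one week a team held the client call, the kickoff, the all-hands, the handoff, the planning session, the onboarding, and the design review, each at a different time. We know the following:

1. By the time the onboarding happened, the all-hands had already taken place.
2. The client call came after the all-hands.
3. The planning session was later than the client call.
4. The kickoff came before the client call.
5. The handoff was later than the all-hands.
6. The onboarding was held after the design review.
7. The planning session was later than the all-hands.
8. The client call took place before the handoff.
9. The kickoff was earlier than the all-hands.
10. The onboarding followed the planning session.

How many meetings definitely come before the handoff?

3

Directly stated before the handoff: the all-hands and the client call.
The kickoff reaches the handoff via the kickoff → the all-hands → the handoff.
No chain forces the planning session (or any of the others) ahead of the handoff.
That's the all-hands, the client call, and the kickoff — 3 in all.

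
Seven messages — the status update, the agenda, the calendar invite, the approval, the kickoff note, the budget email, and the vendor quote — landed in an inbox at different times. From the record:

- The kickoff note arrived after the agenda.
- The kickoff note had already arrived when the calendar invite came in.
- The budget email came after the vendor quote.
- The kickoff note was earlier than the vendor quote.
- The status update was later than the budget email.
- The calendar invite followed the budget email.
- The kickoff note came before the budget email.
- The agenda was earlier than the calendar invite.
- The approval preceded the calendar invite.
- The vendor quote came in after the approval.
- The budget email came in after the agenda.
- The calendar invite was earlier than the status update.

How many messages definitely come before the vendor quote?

Directly stated before the vendor quote: the approval and the kickoff note.
The agenda reaches the vendor quote via the agenda → the kickoff note → the vendor quote.
That's the agenda, the approval, and the kickoff note — 3 in all.

3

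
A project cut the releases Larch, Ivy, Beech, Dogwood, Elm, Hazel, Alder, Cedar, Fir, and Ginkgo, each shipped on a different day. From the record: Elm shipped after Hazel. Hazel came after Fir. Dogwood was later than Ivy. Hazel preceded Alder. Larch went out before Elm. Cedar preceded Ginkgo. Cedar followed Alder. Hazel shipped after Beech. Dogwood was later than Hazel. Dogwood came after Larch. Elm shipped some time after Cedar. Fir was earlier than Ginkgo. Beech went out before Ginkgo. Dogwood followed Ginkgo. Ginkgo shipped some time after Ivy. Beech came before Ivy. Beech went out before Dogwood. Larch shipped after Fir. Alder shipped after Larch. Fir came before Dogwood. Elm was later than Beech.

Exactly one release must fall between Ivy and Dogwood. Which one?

Tracing the constraints gives Ivy → Ginkgo → Dogwood, so Ginkgo sits after Ivy and before Dogwood.
No other release is forced both after Ivy and before Dogwood.

Ginkgo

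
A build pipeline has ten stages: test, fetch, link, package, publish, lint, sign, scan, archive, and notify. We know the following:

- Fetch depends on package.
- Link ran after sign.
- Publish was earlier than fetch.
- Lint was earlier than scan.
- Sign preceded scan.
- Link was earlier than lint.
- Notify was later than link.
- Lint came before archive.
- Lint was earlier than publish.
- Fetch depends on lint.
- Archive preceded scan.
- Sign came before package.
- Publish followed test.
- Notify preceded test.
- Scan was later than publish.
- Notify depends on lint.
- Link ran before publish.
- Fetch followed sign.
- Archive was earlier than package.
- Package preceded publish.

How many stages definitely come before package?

Directly stated before package: archive and sign.
Link reaches package via link → lint → archive → package.
Lint reaches package via lint → archive → package.
That's archive, link, lint, and sign — 4 in all.

4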